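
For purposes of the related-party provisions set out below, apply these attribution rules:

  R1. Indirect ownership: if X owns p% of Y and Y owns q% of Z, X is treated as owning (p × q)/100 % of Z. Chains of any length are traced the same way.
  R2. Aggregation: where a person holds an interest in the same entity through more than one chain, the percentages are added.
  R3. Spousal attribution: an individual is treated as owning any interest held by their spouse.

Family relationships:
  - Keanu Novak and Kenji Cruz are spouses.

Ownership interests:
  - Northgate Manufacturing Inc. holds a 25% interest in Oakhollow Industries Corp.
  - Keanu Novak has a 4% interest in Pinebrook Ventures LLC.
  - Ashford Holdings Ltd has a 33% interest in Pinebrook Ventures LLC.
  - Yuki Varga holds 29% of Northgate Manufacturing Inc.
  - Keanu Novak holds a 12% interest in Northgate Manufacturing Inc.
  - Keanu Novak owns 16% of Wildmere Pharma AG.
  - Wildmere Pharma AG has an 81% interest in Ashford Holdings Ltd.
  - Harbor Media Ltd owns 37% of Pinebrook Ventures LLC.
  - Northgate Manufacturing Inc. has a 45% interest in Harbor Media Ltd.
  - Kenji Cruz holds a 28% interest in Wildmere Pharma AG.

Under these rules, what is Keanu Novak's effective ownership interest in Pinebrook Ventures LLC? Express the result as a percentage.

17.7592%

By spousal attribution (R3), Keanu Novak is treated as also owning Kenji Cruz's interest in Wildmere Pharma AG, giving 16% + 28% = 44%.
Chain via Wildmere Pharma AG → Ashford Holdings Ltd (R1): 44% × 81% × 33% = 11.7612% of Pinebrook Ventures LLC.
Chain via Northgate Manufacturing Inc. → Harbor Media Ltd (R1): 12% × 45% × 37% = 1.998% of Pinebrook Ventures LLC.
Direct interest in Pinebrook Ventures LLC: 4%.
Aggregating (R2): 11.7612% + 1.998% + 4% = 17.7592%.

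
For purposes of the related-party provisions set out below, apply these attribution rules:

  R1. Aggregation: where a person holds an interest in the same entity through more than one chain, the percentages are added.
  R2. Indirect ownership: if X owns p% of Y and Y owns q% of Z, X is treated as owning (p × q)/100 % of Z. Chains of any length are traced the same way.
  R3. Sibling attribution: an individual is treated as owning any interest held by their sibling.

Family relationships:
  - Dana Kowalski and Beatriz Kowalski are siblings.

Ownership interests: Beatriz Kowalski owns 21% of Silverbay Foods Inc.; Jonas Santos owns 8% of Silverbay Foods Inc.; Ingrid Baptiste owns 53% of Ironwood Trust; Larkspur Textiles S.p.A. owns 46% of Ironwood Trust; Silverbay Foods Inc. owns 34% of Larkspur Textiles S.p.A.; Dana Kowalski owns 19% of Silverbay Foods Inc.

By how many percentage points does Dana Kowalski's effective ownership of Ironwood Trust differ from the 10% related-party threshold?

By sibling attribution (R3), Dana Kowalski is treated as also owning Beatriz Kowalski's interest in Silverbay Foods Inc, giving 19% + 21% = 40%.
Chain via Silverbay Foods Inc. → Larkspur Textiles S.p.A. (R2): 40% × 34% × 46% = 6.256% of Ironwood Trust.
6.256% falls short of the 10% threshold by 3.744 percentage points.

3.744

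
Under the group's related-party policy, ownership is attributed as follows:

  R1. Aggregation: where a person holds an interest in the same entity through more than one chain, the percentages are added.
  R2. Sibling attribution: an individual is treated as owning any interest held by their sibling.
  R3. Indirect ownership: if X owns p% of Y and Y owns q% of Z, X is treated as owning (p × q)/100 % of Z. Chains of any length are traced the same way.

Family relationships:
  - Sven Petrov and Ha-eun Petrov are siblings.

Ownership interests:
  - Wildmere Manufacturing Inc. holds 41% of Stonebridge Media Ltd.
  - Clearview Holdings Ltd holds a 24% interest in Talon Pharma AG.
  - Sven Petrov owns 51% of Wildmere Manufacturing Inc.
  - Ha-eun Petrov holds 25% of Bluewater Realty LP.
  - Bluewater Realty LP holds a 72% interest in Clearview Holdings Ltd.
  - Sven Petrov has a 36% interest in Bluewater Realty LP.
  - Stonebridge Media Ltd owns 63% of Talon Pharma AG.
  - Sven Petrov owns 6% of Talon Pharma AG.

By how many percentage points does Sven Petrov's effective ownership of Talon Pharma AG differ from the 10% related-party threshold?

By sibling attribution (R2), Sven Petrov is treated as also owning Ha-eun Petrov's interest in Bluewater Realty LP, giving 36% + 25% = 61%.
Chain via Wildmere Manufacturing Inc. → Stonebridge Media Ltd (R3): 51% × 41% × 63% = 13.1733% of Talon Pharma AG.
Chain via Bluewater Realty LP → Clearview Holdings Ltd (R3): 61% × 72% × 24% = 10.5408% of Talon Pharma AG.
Direct interest in Talon Pharma AG: 6%.
Aggregating (R1): 13.1733% + 10.5408% + 6% = 29.7141%.
29.7141% exceeds the 10% threshold by 19.7141 percentage points.

19.7141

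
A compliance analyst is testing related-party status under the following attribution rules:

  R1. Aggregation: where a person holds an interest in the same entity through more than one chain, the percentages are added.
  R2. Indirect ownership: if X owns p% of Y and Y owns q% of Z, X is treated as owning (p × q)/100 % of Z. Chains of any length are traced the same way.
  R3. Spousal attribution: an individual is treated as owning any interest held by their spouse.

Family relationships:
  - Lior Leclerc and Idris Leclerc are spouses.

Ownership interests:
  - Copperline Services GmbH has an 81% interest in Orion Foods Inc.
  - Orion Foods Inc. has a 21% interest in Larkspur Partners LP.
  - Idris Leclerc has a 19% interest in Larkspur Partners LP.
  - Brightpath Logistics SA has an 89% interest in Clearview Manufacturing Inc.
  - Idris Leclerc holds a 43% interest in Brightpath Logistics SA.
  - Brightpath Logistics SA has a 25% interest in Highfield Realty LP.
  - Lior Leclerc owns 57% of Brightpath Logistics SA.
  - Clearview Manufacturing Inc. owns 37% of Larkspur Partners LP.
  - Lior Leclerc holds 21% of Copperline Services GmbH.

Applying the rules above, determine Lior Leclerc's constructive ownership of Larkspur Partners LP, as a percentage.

By spousal attribution (R3), Lior Leclerc is treated as also owning Idris Leclerc's interest in Brightpath Logistics SA, giving 57% + 43% = 100%.
By spousal attribution (R3), Lior Leclerc is treated as owning Idris Leclerc's 19% interest in Larkspur Partners LP.
Chain via Copperline Services GmbH → Orion Foods Inc. (R2): 21% × 81% × 21% = 3.5721% of Larkspur Partners LP.
Chain via Brightpath Logistics SA → Clearview Manufacturing Inc. (R2): 100% × 89% × 37% = 32.93% of Larkspur Partners LP.
Direct interest in Larkspur Partners LP: 19%.
Aggregating (R1): 3.5721% + 32.93% + 19% = 55.5021%.

55.5021%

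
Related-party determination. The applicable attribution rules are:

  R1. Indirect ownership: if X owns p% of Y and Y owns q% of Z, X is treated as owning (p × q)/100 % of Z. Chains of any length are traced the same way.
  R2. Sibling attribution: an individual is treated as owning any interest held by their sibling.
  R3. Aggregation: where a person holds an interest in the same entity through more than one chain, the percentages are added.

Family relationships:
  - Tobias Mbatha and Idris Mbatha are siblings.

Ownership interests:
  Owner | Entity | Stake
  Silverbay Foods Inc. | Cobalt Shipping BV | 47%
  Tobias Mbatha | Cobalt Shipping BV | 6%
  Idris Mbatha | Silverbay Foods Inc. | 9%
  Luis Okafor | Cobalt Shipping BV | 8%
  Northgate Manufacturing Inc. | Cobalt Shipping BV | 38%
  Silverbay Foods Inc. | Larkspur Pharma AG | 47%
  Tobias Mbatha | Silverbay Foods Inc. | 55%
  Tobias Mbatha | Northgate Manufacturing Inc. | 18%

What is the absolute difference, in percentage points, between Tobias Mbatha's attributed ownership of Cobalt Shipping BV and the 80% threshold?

By sibling attribution (R2), Tobias Mbatha is treated as also owning Idris Mbatha's interest in Silverbay Foods Inc, giving 55% + 9% = 64%.
Chain via Silverbay Foods Inc. (R1): 64% × 47% = 30.08% of Cobalt Shipping BV.
Chain via Northgate Manufacturing Inc. (R1): 18% × 38% = 6.84% of Cobalt Shipping BV.
Direct interest in Cobalt Shipping BV: 6%.
Aggregating (R3): 30.08% + 6.84% + 6% = 42.92%.
42.92% falls short of the 80% threshold by 37.08 percentage points.

37.08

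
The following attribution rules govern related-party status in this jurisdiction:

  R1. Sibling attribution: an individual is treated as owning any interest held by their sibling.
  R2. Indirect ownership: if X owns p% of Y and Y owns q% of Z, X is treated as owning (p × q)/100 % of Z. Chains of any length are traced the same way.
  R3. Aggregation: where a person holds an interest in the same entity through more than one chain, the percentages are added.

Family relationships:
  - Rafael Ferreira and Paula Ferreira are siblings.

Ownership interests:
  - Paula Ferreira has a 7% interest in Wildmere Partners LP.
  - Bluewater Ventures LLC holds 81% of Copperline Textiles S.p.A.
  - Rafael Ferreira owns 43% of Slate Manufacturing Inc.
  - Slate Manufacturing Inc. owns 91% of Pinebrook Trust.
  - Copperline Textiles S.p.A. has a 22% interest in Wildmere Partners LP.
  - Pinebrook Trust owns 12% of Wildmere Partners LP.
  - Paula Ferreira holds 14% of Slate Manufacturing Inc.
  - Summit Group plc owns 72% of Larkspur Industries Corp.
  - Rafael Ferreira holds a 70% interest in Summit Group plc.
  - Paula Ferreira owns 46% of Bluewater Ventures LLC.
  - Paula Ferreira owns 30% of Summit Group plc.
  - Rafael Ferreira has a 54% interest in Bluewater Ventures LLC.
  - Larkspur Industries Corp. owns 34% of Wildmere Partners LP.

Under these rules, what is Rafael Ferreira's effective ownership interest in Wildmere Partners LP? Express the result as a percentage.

55.5244%

By sibling attribution (R1), Rafael Ferreira is treated as also owning Paula Ferreira's interest in Slate Manufacturing Inc, giving 43% + 14% = 57%.
By sibling attribution (R1), Rafael Ferreira is treated as also owning Paula Ferreira's interest in Bluewater Ventures LLC, giving 54% + 46% = 100%.
By sibling attribution (R1), Rafael Ferreira is treated as also owning Paula Ferreira's interest in Summit Group plc, giving 70% + 30% = 100%.
By sibling attribution (R1), Rafael Ferreira is treated as owning Paula Ferreira's 7% interest in Wildmere Partners LP.
Chain via Slate Manufacturing Inc. → Pinebrook Trust (R2): 57% × 91% × 12% = 6.2244% of Wildmere Partners LP.
Chain via Bluewater Ventures LLC → Copperline Textiles S.p.A. (R2): 100% × 81% × 22% = 17.82% of Wildmere Partners LP.
Chain via Summit Group plc → Larkspur Industries Corp. (R2): 100% × 72% × 34% = 24.48% of Wildmere Partners LP.
Direct interest in Wildmere Partners LP: 7%.
Aggregating (R3): 6.2244% + 17.82% + 24.48% + 7% = 55.5244%.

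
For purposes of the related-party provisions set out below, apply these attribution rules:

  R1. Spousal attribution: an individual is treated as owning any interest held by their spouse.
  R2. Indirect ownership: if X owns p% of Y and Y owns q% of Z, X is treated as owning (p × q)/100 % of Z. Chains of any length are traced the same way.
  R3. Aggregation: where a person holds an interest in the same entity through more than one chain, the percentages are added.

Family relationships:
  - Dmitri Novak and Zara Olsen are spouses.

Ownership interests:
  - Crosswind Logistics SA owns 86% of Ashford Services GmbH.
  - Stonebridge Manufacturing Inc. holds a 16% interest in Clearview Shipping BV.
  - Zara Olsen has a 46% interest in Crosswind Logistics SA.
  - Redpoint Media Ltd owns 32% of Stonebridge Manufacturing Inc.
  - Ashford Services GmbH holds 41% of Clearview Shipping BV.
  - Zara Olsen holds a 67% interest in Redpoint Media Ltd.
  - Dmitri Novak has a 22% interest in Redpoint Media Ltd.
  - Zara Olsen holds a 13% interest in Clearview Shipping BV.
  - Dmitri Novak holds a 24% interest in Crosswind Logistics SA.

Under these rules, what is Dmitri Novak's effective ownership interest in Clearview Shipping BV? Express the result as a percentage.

By spousal attribution (R1), Dmitri Novak is treated as also owning Zara Olsen's interest in Redpoint Media Ltd, giving 22% + 67% = 89%.
By spousal attribution (R1), Dmitri Novak is treated as also owning Zara Olsen's interest in Crosswind Logistics SA, giving 24% + 46% = 70%.
By spousal attribution (R1), Dmitri Novak is treated as owning Zara Olsen's 13% interest in Clearview Shipping BV.
Chain via Redpoint Media Ltd → Stonebridge Manufacturing Inc. (R2): 89% × 32% × 16% = 4.5568% of Clearview Shipping BV.
Chain via Crosswind Logistics SA → Ashford Services GmbH (R2): 70% × 86% × 41% = 24.682% of Clearview Shipping BV.
Direct interest in Clearview Shipping BV: 13%.
Aggregating (R3): 4.5568% + 24.682% + 13% = 42.2388%.

42.2388%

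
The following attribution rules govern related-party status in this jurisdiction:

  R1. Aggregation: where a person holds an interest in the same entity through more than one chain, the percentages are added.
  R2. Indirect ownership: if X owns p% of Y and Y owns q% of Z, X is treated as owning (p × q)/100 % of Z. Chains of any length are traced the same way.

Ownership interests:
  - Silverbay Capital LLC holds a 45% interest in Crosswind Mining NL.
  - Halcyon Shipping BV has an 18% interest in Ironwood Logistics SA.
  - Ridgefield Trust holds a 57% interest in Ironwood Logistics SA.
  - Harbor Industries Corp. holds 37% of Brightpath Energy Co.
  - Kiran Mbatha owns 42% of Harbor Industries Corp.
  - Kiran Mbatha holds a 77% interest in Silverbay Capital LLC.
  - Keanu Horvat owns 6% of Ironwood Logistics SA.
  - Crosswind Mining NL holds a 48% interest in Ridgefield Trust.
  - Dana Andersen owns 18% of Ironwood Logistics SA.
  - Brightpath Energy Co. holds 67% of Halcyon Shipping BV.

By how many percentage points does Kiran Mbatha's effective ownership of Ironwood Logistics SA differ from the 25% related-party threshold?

13.645636

Chain via Harbor Industries Corp. → Brightpath Energy Co. → Halcyon Shipping BV (R2): 42% × 37% × 67% × 18% = 1.874124% of Ironwood Logistics SA.
Chain via Silverbay Capital LLC → Crosswind Mining NL → Ridgefield Trust (R2): 77% × 45% × 48% × 57% = 9.48024% of Ironwood Logistics SA.
Aggregating (R1): 1.874124% + 9.48024% = 11.354364%.
11.354364% falls short of the 25% threshold by 13.645636 percentage points.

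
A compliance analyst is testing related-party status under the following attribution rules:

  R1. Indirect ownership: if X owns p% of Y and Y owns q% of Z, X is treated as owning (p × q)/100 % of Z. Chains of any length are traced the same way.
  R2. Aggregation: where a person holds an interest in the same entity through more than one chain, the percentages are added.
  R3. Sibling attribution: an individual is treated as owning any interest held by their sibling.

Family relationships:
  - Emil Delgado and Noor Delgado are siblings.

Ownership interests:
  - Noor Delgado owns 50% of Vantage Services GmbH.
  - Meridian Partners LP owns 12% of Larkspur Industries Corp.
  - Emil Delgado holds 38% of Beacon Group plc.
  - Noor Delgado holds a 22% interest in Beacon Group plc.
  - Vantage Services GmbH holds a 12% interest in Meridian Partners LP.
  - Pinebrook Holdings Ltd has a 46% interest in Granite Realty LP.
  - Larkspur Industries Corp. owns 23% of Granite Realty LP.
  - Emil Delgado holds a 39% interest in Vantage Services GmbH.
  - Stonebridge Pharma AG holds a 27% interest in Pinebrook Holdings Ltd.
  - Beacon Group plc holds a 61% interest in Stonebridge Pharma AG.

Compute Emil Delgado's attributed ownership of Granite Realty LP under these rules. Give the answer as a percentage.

4.840488%

By sibling attribution (R3), Emil Delgado is treated as also owning Noor Delgado's interest in Vantage Services GmbH, giving 39% + 50% = 89%.
By sibling attribution (R3), Emil Delgado is treated as also owning Noor Delgado's interest in Beacon Group plc, giving 38% + 22% = 60%.
Chain via Vantage Services GmbH → Meridian Partners LP → Larkspur Industries Corp. (R1): 89% × 12% × 12% × 23% = 0.294768% of Granite Realty LP.
Chain via Beacon Group plc → Stonebridge Pharma AG → Pinebrook Holdings Ltd (R1): 60% × 61% × 27% × 46% = 4.54572% of Granite Realty LP.
Aggregating (R2): 0.294768% + 4.54572% = 4.840488%.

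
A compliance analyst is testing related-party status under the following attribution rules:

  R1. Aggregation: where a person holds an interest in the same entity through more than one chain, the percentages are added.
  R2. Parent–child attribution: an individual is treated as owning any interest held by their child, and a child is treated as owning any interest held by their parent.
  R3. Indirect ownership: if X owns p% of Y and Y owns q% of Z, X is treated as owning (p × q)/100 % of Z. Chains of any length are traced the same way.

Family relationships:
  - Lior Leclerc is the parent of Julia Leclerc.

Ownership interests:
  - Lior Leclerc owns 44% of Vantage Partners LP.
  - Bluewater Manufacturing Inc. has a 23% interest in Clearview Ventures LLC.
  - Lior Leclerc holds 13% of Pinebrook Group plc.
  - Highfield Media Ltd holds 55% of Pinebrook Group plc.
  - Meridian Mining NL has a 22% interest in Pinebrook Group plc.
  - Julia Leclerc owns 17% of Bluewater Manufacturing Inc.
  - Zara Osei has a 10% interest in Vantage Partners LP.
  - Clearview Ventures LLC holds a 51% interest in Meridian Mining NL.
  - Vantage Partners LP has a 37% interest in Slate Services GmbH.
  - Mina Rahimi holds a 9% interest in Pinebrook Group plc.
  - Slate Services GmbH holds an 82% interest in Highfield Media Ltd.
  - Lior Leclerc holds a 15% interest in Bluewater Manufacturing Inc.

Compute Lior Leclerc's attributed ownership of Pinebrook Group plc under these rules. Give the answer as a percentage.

By parent–child attribution (R2), Lior Leclerc is treated as also owning Julia Leclerc's interest in Bluewater Manufacturing Inc, giving 15% + 17% = 32%.
Chain via Vantage Partners LP → Slate Services GmbH → Highfield Media Ltd (R3): 44% × 37% × 82% × 55% = 7.34228% of Pinebrook Group plc.
Chain via Bluewater Manufacturing Inc. → Clearview Ventures LLC → Meridian Mining NL (R3): 32% × 23% × 51% × 22% = 0.825792% of Pinebrook Group plc.
Direct interest in Pinebrook Group plc: 13%.
Aggregating (R1): 7.34228% + 0.825792% + 13% = 21.168072%.

21.168072%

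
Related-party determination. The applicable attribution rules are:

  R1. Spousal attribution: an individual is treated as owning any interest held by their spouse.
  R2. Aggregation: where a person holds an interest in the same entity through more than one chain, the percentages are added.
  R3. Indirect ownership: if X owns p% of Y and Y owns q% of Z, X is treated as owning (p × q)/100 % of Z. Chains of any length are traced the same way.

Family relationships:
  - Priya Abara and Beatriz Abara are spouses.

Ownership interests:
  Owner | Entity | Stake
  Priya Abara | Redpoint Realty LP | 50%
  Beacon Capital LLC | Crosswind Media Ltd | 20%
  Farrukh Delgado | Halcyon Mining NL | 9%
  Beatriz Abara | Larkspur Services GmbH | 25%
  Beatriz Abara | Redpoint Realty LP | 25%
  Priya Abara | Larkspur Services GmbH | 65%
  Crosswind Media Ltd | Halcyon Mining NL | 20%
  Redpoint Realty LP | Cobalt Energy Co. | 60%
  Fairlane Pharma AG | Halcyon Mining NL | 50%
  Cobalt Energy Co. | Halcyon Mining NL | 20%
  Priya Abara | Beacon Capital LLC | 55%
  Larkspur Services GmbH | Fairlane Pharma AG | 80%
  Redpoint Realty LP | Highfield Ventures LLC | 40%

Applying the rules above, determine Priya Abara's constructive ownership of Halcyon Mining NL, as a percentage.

47.2%

By spousal attribution (R1), Priya Abara is treated as also owning Beatriz Abara's interest in Redpoint Realty LP, giving 50% + 25% = 75%.
By spousal attribution (R1), Priya Abara is treated as also owning Beatriz Abara's interest in Larkspur Services GmbH, giving 65% + 25% = 90%.
Chain via Redpoint Realty LP → Cobalt Energy Co. (R3): 75% × 60% × 20% = 9% of Halcyon Mining NL.
Chain via Larkspur Services GmbH → Fairlane Pharma AG (R3): 90% × 80% × 50% = 36% of Halcyon Mining NL.
Chain via Beacon Capital LLC → Crosswind Media Ltd (R3): 55% × 20% × 20% = 2.2% of Halcyon Mining NL.
Aggregating (R2): 9% + 36% + 2.2% = 47.2%.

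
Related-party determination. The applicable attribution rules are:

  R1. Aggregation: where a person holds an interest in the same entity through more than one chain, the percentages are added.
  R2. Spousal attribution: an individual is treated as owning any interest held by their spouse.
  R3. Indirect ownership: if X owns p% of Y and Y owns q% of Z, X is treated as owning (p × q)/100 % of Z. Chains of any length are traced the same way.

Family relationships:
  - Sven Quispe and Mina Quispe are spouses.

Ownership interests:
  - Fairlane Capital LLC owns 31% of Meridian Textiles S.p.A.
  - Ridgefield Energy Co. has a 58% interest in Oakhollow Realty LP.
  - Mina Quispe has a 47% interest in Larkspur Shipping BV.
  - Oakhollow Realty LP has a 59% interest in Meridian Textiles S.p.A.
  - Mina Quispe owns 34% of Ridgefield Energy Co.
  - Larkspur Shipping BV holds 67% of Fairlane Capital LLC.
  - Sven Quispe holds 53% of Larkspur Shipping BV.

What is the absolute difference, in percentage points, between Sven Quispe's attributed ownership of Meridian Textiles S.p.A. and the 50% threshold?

By spousal attribution (R2), Sven Quispe is treated as also owning Mina Quispe's interest in Larkspur Shipping BV, giving 53% + 47% = 100%.
By spousal attribution (R2), Sven Quispe is treated as owning Mina Quispe's 34% interest in Ridgefield Energy Co.
Chain via Larkspur Shipping BV → Fairlane Capital LLC (R3): 100% × 67% × 31% = 20.77% of Meridian Textiles S.p.A.
Chain via Ridgefield Energy Co. → Oakhollow Realty LP (R3): 34% × 58% × 59% = 11.6348% of Meridian Textiles S.p.A.
Aggregating (R1): 20.77% + 11.6348% = 32.4048%.
32.4048% falls short of the 50% threshold by 17.5952 percentage points.

17.5952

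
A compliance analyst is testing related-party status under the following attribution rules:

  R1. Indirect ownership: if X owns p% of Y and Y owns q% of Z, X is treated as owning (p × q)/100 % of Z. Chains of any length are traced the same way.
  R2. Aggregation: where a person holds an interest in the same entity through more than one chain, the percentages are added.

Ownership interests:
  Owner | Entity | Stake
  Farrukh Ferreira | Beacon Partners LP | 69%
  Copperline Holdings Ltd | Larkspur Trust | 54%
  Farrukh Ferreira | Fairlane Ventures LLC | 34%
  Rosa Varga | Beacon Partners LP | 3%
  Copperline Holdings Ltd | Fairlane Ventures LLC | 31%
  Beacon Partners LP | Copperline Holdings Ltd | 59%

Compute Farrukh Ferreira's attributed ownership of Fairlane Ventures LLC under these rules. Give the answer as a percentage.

46.6201%

Chain via Beacon Partners LP → Copperline Holdings Ltd (R1): 69% × 59% × 31% = 12.6201% of Fairlane Ventures LLC.
Direct interest in Fairlane Ventures LLC: 34%.
Aggregating (R2): 12.6201% + 34% = 46.6201%.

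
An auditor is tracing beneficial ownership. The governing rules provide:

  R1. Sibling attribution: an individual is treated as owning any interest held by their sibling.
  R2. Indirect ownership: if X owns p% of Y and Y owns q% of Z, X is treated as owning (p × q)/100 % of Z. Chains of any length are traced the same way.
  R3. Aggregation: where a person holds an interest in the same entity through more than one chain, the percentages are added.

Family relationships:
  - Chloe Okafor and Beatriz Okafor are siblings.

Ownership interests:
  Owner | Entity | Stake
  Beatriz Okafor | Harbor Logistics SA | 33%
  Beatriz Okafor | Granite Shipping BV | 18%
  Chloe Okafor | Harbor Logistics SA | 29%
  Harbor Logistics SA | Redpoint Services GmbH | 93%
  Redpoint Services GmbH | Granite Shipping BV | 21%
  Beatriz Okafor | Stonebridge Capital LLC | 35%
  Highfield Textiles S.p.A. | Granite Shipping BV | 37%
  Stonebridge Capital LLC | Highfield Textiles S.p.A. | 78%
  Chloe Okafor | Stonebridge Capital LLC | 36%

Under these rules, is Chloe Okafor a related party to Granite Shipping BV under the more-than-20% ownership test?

By sibling attribution (R1), Chloe Okafor is treated as also owning Beatriz Okafor's interest in Harbor Logistics SA, giving 29% + 33% = 62%.
By sibling attribution (R1), Chloe Okafor is treated as also owning Beatriz Okafor's interest in Stonebridge Capital LLC, giving 36% + 35% = 71%.
By sibling attribution (R1), Chloe Okafor is treated as owning Beatriz Okafor's 18% interest in Granite Shipping BV.
Chain via Harbor Logistics SA → Redpoint Services GmbH (R2): 62% × 93% × 21% = 12.1086% of Granite Shipping BV.
Chain via Stonebridge Capital LLC → Highfield Textiles S.p.A. (R2): 71% × 78% × 37% = 20.4906% of Granite Shipping BV.
Direct interest in Granite Shipping BV: 18%.
Aggregating (R3): 12.1086% + 20.4906% + 18% = 50.5992%.
50.5992% exceeds the 20% threshold, so Chloe is a related party to Granite Shipping BV.

Yes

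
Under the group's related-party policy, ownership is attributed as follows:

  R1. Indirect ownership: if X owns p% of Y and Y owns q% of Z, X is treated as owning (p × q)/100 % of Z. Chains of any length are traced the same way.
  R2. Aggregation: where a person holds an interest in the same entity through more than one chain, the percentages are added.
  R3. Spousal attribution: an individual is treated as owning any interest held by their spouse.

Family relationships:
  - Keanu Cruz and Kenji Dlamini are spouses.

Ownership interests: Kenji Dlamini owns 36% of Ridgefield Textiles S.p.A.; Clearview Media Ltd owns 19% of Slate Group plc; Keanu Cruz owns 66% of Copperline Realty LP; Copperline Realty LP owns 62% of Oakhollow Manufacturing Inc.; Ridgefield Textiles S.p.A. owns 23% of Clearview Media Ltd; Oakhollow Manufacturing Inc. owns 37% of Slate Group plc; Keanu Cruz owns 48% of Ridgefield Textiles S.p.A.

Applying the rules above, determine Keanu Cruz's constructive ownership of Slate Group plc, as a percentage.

18.8112%

By spousal attribution (R3), Keanu Cruz is treated as also owning Kenji Dlamini's interest in Ridgefield Textiles S.p.A, giving 48% + 36% = 84%.
Chain via Copperline Realty LP → Oakhollow Manufacturing Inc. (R1): 66% × 62% × 37% = 15.1404% of Slate Group plc.
Chain via Ridgefield Textiles S.p.A. → Clearview Media Ltd (R1): 84% × 23% × 19% = 3.6708% of Slate Group plc.
Aggregating (R2): 15.1404% + 3.6708% = 18.8112%.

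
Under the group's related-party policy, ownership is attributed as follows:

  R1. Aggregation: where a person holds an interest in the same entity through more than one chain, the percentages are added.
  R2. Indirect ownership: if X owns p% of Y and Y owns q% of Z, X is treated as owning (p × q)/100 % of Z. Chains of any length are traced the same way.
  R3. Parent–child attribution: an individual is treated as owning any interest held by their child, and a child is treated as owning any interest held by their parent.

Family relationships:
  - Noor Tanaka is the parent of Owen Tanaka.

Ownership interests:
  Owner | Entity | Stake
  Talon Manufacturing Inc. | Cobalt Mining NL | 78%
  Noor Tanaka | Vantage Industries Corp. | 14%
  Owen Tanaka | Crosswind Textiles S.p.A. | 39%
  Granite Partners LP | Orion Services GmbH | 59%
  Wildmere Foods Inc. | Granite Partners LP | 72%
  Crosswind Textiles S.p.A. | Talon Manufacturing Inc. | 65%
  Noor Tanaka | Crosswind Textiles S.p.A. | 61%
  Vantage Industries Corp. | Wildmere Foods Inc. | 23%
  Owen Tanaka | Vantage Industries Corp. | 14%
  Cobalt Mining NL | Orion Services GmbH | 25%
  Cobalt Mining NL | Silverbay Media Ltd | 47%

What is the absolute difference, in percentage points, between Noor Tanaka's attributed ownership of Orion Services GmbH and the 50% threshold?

By parent–child attribution (R3), Noor Tanaka is treated as also owning Owen Tanaka's interest in Crosswind Textiles S.p.A, giving 61% + 39% = 100%.
By parent–child attribution (R3), Noor Tanaka is treated as also owning Owen Tanaka's interest in Vantage Industries Corp, giving 14% + 14% = 28%.
Chain via Crosswind Textiles S.p.A. → Talon Manufacturing Inc. → Cobalt Mining NL (R2): 100% × 65% × 78% × 25% = 12.675% of Orion Services GmbH.
Chain via Vantage Industries Corp. → Wildmere Foods Inc. → Granite Partners LP (R2): 28% × 23% × 72% × 59% = 2.735712% of Orion Services GmbH.
Aggregating (R1): 12.675% + 2.735712% = 15.410712%.
15.410712% falls short of the 50% threshold by 34.589288 percentage points.

34.589288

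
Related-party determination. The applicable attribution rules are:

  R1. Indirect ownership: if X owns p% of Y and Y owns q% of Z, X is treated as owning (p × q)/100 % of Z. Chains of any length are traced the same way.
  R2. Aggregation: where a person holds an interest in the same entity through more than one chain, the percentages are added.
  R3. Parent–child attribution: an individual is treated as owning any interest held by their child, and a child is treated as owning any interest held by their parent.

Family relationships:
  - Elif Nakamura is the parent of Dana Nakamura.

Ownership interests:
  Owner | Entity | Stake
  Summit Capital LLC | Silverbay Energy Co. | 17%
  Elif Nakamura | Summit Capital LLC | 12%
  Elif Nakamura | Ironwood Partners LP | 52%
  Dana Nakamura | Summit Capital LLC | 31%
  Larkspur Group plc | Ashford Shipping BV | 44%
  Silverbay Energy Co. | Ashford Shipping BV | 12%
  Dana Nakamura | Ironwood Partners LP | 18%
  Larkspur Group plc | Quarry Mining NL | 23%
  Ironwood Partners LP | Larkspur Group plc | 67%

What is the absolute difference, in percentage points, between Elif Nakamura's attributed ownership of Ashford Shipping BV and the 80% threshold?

By parent–child attribution (R3), Elif Nakamura is treated as also owning Dana Nakamura's interest in Ironwood Partners LP, giving 52% + 18% = 70%.
By parent–child attribution (R3), Elif Nakamura is treated as also owning Dana Nakamura's interest in Summit Capital LLC, giving 12% + 31% = 43%.
Chain via Ironwood Partners LP → Larkspur Group plc (R1): 70% × 67% × 44% = 20.636% of Ashford Shipping BV.
Chain via Summit Capital LLC → Silverbay Energy Co. (R1): 43% × 17% × 12% = 0.8772% of Ashford Shipping BV.
Aggregating (R2): 20.636% + 0.8772% = 21.5132%.
21.5132% falls short of the 80% threshold by 58.4868 percentage points.

58.4868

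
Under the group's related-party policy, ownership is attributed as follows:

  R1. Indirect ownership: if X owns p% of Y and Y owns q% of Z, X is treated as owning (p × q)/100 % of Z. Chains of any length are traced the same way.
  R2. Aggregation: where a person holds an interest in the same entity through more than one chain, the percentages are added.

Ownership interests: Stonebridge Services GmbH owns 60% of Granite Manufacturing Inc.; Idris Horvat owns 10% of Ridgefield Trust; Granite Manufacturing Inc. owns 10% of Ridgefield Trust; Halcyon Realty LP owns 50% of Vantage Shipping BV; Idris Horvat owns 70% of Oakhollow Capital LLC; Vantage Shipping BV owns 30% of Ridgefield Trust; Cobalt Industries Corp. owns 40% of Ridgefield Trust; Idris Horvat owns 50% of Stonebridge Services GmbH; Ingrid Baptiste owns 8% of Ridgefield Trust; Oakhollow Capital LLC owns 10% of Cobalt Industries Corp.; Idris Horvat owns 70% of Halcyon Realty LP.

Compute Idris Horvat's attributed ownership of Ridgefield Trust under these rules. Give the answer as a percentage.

Chain via Stonebridge Services GmbH → Granite Manufacturing Inc. (R1): 50% × 60% × 10% = 3% of Ridgefield Trust.
Chain via Halcyon Realty LP → Vantage Shipping BV (R1): 70% × 50% × 30% = 10.5% of Ridgefield Trust.
Chain via Oakhollow Capital LLC → Cobalt Industries Corp. (R1): 70% × 10% × 40% = 2.8% of Ridgefield Trust.
Direct interest in Ridgefield Trust: 10%.
Aggregating (R2): 3% + 10.5% + 2.8% + 10% = 26.3%.

26.3%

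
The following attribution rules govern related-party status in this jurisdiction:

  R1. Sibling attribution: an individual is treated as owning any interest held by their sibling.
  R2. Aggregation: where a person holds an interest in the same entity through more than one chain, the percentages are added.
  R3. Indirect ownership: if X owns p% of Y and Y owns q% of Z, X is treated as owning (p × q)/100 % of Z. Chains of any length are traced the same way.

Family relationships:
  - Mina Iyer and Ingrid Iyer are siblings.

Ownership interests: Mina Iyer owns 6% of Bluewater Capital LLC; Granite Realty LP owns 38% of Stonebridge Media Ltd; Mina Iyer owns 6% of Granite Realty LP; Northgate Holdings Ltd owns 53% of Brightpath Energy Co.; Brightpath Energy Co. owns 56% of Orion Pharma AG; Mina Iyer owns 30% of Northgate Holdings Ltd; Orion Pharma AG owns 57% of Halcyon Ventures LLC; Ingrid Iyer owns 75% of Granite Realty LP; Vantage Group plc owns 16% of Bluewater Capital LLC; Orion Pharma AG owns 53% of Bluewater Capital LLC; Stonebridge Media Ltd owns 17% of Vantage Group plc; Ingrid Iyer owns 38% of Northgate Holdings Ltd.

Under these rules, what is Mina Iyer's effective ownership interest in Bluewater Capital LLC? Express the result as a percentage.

By sibling attribution (R1), Mina Iyer is treated as also owning Ingrid Iyer's interest in Granite Realty LP, giving 6% + 75% = 81%.
By sibling attribution (R1), Mina Iyer is treated as also owning Ingrid Iyer's interest in Northgate Holdings Ltd, giving 30% + 38% = 68%.
Chain via Granite Realty LP → Stonebridge Media Ltd → Vantage Group plc (R3): 81% × 38% × 17% × 16% = 0.837216% of Bluewater Capital LLC.
Chain via Northgate Holdings Ltd → Brightpath Energy Co. → Orion Pharma AG (R3): 68% × 53% × 56% × 53% = 10.696672% of Bluewater Capital LLC.
Direct interest in Bluewater Capital LLC: 6%.
Aggregating (R2): 0.837216% + 10.696672% + 6% = 17.533888%.

17.533888%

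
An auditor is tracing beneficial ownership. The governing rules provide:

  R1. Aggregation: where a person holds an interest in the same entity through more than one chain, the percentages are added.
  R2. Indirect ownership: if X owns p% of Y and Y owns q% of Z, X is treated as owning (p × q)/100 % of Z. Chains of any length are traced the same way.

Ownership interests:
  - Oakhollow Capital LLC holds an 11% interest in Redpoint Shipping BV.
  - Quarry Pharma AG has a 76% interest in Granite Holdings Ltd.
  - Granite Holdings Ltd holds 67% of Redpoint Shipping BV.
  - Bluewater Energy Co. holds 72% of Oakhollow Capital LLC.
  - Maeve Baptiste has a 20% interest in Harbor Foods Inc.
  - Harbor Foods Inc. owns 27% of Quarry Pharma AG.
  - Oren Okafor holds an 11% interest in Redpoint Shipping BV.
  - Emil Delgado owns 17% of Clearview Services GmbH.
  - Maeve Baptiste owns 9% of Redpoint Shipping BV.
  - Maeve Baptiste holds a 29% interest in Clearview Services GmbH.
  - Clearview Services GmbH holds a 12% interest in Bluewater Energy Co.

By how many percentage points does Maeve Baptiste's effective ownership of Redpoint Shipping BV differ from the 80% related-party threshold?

67.974704

Chain via Harbor Foods Inc. → Quarry Pharma AG → Granite Holdings Ltd (R2): 20% × 27% × 76% × 67% = 2.74968% of Redpoint Shipping BV.
Chain via Clearview Services GmbH → Bluewater Energy Co. → Oakhollow Capital LLC (R2): 29% × 12% × 72% × 11% = 0.275616% of Redpoint Shipping BV.
Direct interest in Redpoint Shipping BV: 9%.
Aggregating (R1): 2.74968% + 0.275616% + 9% = 12.025296%.
12.025296% falls short of the 80% threshold by 67.974704 percentage points.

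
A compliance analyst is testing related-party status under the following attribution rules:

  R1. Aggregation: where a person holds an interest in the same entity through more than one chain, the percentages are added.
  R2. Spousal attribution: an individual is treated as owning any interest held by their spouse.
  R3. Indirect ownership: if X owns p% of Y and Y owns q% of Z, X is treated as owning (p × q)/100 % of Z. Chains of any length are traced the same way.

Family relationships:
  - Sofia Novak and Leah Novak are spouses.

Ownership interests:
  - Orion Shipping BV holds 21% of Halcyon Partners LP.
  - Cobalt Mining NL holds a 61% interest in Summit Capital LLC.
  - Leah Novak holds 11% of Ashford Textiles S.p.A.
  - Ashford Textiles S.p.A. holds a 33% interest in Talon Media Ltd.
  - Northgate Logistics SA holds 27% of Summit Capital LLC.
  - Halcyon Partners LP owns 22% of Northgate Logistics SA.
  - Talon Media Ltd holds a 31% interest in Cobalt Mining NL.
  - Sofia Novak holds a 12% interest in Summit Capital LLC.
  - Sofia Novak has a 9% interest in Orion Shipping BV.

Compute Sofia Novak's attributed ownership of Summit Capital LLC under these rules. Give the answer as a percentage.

By spousal attribution (R2), Sofia Novak is treated as owning Leah Novak's 11% interest in Ashford Textiles S.p.A.
Chain via Orion Shipping BV → Halcyon Partners LP → Northgate Logistics SA (R3): 9% × 21% × 22% × 27% = 0.112266% of Summit Capital LLC.
Direct interest in Summit Capital LLC: 12%.
Chain via Ashford Textiles S.p.A. → Talon Media Ltd → Cobalt Mining NL (R3): 11% × 33% × 31% × 61% = 0.686433% of Summit Capital LLC.
Aggregating (R1): 0.112266% + 12% + 0.686433% = 12.798699%.

12.798699%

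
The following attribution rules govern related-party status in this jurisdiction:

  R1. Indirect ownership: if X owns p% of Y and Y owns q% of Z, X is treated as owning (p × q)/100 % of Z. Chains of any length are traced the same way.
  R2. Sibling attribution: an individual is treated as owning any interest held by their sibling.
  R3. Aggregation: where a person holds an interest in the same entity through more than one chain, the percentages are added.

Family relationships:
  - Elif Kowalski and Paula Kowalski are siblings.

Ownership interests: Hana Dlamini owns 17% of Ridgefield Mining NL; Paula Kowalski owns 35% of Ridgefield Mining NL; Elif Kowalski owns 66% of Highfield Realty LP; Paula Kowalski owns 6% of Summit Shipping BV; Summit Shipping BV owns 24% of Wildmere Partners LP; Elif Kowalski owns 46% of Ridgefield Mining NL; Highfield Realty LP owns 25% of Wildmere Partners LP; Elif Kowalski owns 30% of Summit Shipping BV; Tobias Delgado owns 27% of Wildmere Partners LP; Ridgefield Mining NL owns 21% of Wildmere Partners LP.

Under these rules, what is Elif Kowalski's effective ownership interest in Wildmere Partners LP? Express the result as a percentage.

42.15%

By sibling attribution (R2), Elif Kowalski is treated as also owning Paula Kowalski's interest in Summit Shipping BV, giving 30% + 6% = 36%.
By sibling attribution (R2), Elif Kowalski is treated as also owning Paula Kowalski's interest in Ridgefield Mining NL, giving 46% + 35% = 81%.
Chain via Summit Shipping BV (R1): 36% × 24% = 8.64% of Wildmere Partners LP.
Chain via Highfield Realty LP (R1): 66% × 25% = 16.5% of Wildmere Partners LP.
Chain via Ridgefield Mining NL (R1): 81% × 21% = 17.01% of Wildmere Partners LP.
Aggregating (R3): 8.64% + 16.5% + 17.01% = 42.15%.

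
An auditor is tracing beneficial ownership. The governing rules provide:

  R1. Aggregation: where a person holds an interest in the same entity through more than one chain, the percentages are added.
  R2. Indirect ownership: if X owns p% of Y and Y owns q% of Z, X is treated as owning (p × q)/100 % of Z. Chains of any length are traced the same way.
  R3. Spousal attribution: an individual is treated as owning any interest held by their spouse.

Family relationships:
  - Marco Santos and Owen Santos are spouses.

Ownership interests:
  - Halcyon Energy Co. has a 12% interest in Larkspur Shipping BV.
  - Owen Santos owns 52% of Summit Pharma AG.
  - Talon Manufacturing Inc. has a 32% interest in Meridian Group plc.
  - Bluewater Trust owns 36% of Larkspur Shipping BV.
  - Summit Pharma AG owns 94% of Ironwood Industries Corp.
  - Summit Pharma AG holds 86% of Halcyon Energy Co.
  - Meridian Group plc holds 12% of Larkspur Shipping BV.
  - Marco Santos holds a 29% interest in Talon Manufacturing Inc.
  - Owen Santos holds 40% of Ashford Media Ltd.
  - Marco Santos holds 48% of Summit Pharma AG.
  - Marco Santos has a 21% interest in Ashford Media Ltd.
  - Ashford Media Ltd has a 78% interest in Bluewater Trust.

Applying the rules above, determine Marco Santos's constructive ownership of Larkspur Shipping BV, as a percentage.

28.5624%

By spousal attribution (R3), Marco Santos is treated as also owning Owen Santos's interest in Summit Pharma AG, giving 48% + 52% = 100%.
By spousal attribution (R3), Marco Santos is treated as also owning Owen Santos's interest in Ashford Media Ltd, giving 21% + 40% = 61%.
Chain via Talon Manufacturing Inc. → Meridian Group plc (R2): 29% × 32% × 12% = 1.1136% of Larkspur Shipping BV.
Chain via Summit Pharma AG → Halcyon Energy Co. (R2): 100% × 86% × 12% = 10.32% of Larkspur Shipping BV.
Chain via Ashford Media Ltd → Bluewater Trust (R2): 61% × 78% × 36% = 17.1288% of Larkspur Shipping BV.
Aggregating (R1): 1.1136% + 10.32% + 17.1288% = 28.5624%.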